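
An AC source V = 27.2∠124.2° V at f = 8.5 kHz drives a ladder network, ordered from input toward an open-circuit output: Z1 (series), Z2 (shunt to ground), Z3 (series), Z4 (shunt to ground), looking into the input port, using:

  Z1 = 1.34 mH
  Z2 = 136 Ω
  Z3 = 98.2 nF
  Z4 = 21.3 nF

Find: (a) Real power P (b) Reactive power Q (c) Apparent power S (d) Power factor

Step 1 — Angular frequency: ω = 2π·f = 2π·8500 = 5.341e+04 rad/s.
Step 2 — Component impedances:
  Z1: Z = jωL = j·5.341e+04·0.00134 = 0 + j71.57 Ω
  Z2: Z = R = 136 Ω
  Z3: Z = 1/(jωC) = -j/(ω·C) = 0 - j190.7 Ω
  Z4: Z = 1/(jωC) = -j/(ω·C) = 0 - j879.1 Ω
Step 3 — Ladder network (open output): work backward from the far end, alternating series and parallel combinations. Z_in = 133.8 + j54.55 Ω = 144.5∠22.2° Ω.
Step 4 — Source phasor: V = 27.2∠124.2° V = -15.29 + j22.5 V.
Step 5 — Current: I = V / Z = -0.03921 + j0.1841 A = 0.1882∠102.0° A.
Step 6 — Complex power: S = V·I* = 4.74 + j1.932 VA.
Step 7 — Real power: P = Re(S) = 4.74 W.
Step 8 — Reactive power: Q = Im(S) = 1.932 VAR.
Step 9 — Apparent power: |S| = 5.119 VA.
Step 10 — Power factor: PF = P/|S| = 0.926 (lagging).

(a) P = 4.74 W  (b) Q = 1.932 VAR  (c) S = 5.119 VA  (d) PF = 0.926 (lagging)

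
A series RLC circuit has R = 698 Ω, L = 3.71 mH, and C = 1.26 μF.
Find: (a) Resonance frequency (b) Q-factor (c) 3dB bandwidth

Step 1 — Resonance: ω₀ = 1/√(LC) = 1/√(0.00371·1.26e-06) = 1.463e+04 rad/s.
Step 2 — f₀ = ω₀/(2π) = 2328 Hz.
Step 3 — Series Q: Q = ω₀L/R = 1.463e+04·0.00371/698 = 0.07774.
Step 4 — Bandwidth: Δω = ω₀/Q = 1.881e+05 rad/s; BW = Δω/(2π) = 2.994e+04 Hz.

(a) f₀ = 2328 Hz  (b) Q = 0.07774  (c) BW = 2.994e+04 Hz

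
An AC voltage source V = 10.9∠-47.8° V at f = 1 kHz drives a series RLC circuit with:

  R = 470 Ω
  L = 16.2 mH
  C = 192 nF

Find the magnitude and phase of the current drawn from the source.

Step 1 — Angular frequency: ω = 2π·f = 2π·1000 = 6283 rad/s.
Step 2 — Component impedances:
  R: Z = R = 470 Ω
  L: Z = jωL = j·6283·0.0162 = 0 + j101.8 Ω
  C: Z = 1/(jωC) = -j/(ω·C) = 0 - j828.9 Ω
Step 3 — Series combination: Z_total = R + L + C = 470 - j727.1 Ω = 865.8∠-57.1° Ω.
Step 4 — Source phasor: V = 10.9∠-47.8° V = 7.322 - j8.075 V.
Step 5 — Ohm's law: I = V / Z_total = (7.322 - j8.075) / (470 - j727.1) = 0.01242 + j0.002039 A.
Step 6 — Convert to polar: |I| = 0.01259 A, ∠I = 9.3°.

I = 0.01259∠9.3° A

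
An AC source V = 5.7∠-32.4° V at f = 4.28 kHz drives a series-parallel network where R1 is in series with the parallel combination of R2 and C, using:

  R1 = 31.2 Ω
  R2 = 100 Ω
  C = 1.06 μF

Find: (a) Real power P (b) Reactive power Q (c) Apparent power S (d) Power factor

Step 1 — Angular frequency: ω = 2π·f = 2π·4280 = 2.689e+04 rad/s.
Step 2 — Component impedances:
  R1: Z = R = 31.2 Ω
  R2: Z = R = 100 Ω
  C: Z = 1/(jωC) = -j/(ω·C) = 0 - j35.08 Ω
Step 3 — Parallel branch: R2 || C = 1/(1/R2 + 1/C) = 10.96 - j31.24 Ω.
Step 4 — Series with R1: Z_total = R1 + (R2 || C) = 42.16 - j31.24 Ω = 52.47∠-36.5° Ω.
Step 5 — Source phasor: V = 5.7∠-32.4° V = 4.813 - j3.054 V.
Step 6 — Current: I = V / Z = 0.1084 + j0.007836 A = 0.1086∠4.1° A.
Step 7 — Complex power: S = V·I* = 0.4975 - j0.3686 VA.
Step 8 — Real power: P = Re(S) = 0.4975 W.
Step 9 — Reactive power: Q = Im(S) = -0.3686 VAR.
Step 10 — Apparent power: |S| = 0.6192 VA.
Step 11 — Power factor: PF = P/|S| = 0.8035 (leading).

(a) P = 0.4975 W  (b) Q = -0.3686 VAR  (c) S = 0.6192 VA  (d) PF = 0.8035 (leading)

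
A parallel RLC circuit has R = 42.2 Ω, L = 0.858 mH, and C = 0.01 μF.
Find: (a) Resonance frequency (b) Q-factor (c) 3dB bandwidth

Step 1 — Resonance: ω₀ = 1/√(LC) = 1/√(0.000858·1e-08) = 3.414e+05 rad/s.
Step 2 — f₀ = ω₀/(2π) = 5.433e+04 Hz.
Step 3 — Parallel Q: Q = R/(ω₀L) = 42.2/(3.414e+05·0.000858) = 0.1441.
Step 4 — Bandwidth: Δω = ω₀/Q = 2.37e+06 rad/s; BW = Δω/(2π) = 3.771e+05 Hz.

(a) f₀ = 5.433e+04 Hz  (b) Q = 0.1441  (c) BW = 3.771e+05 Hz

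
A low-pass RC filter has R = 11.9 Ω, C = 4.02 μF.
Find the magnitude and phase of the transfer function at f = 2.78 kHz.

Step 1 — Angular frequency: ω = 2π·2780 = 1.747e+04 rad/s.
Step 2 — Transfer function: H(jω) = 1/(1 + jωRC).
Step 3 — Denominator: 1 + jωRC = 1 + j·1.747e+04·11.9·4.02e-06 = 1 + j0.8356.
Step 4 — H = 0.5889 - j0.492.
Step 5 — Magnitude: |H| = 0.7674 (-2.3 dB); phase: φ = -39.9°.

|H| = 0.7674 (-2.3 dB), φ = -39.9°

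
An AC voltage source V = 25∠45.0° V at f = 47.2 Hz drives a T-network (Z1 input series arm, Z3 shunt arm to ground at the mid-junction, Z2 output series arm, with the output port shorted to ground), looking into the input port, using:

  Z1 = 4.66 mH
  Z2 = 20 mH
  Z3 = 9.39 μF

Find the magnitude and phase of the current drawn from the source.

Step 1 — Angular frequency: ω = 2π·f = 2π·47.2 = 296.6 rad/s.
Step 2 — Component impedances:
  Z1: Z = jωL = j·296.6·0.00466 = 0 + j1.382 Ω
  Z2: Z = jωL = j·296.6·0.02 = 0 + j5.931 Ω
  Z3: Z = 1/(jωC) = -j/(ω·C) = 0 - j359.1 Ω
Step 3 — With the output port shorted to ground, the output series arm Z2 runs from the junction to ground; the shunt arm Z3 also runs from the junction to ground. They appear in parallel: Z3 || Z2 = 0 + j6.031 Ω.
Step 4 — Series with input arm Z1: Z_in = Z1 + (Z3 || Z2) = 0 + j7.413 Ω = 7.413∠90.0° Ω.
Step 5 — Source phasor: V = 25∠45.0° V = 17.68 + j17.68 V.
Step 6 — Ohm's law: I = V / Z_total = (17.68 + j17.68) / (0 + j7.413) = 2.385 - j2.385 A.
Step 7 — Convert to polar: |I| = 3.372 A, ∠I = -45.0°.

I = 3.372∠-45.0° A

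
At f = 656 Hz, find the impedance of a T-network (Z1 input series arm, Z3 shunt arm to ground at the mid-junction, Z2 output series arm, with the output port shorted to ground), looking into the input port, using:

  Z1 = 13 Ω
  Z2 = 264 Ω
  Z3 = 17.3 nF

Step 1 — Angular frequency: ω = 2π·f = 2π·656 = 4122 rad/s.
Step 2 — Component impedances:
  Z1: Z = R = 13 Ω
  Z2: Z = R = 264 Ω
  Z3: Z = 1/(jωC) = -j/(ω·C) = 0 - j1.402e+04 Ω
Step 3 — With the output port shorted to ground, the output series arm Z2 runs from the junction to ground; the shunt arm Z3 also runs from the junction to ground. They appear in parallel: Z3 || Z2 = 263.9 - j4.968 Ω.
Step 4 — Series with input arm Z1: Z_in = Z1 + (Z3 || Z2) = 276.9 - j4.968 Ω = 277∠-1.0° Ω.

Z = 276.9 - j4.968 Ω = 277∠-1.0° Ω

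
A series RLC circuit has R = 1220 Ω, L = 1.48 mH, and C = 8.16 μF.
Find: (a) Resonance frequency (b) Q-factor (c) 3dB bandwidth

Step 1 — Resonance: ω₀ = 1/√(LC) = 1/√(0.00148·8.16e-06) = 9100 rad/s.
Step 2 — f₀ = ω₀/(2π) = 1448 Hz.
Step 3 — Series Q: Q = ω₀L/R = 9100·0.00148/1220 = 0.01104.
Step 4 — Bandwidth: Δω = ω₀/Q = 8.243e+05 rad/s; BW = Δω/(2π) = 1.312e+05 Hz.

(a) f₀ = 1448 Hz  (b) Q = 0.01104  (c) BW = 1.312e+05 Hz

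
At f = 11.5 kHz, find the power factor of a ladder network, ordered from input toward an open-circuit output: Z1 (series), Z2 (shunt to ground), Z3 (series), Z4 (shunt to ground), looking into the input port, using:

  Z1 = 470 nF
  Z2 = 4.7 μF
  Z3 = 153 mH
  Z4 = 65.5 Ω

Step 1 — Angular frequency: ω = 2π·f = 2π·1.15e+04 = 7.226e+04 rad/s.
Step 2 — Component impedances:
  Z1: Z = 1/(jωC) = -j/(ω·C) = 0 - j29.45 Ω
  Z2: Z = 1/(jωC) = -j/(ω·C) = 0 - j2.945 Ω
  Z3: Z = jωL = j·7.226e+04·0.153 = 0 + j1.106e+04 Ω
  Z4: Z = R = 65.5 Ω
Step 3 — Ladder network (open output): work backward from the far end, alternating series and parallel combinations. Z_in = 4.649e-06 - j32.39 Ω = 32.39∠-90.0° Ω.
Step 4 — Power factor: PF = cos(φ) = Re(Z)/|Z| = 4.649e-06/32.39 = 1.435e-07.
Step 5 — Type: Im(Z) = -32.39 ⇒ leading (phase φ = -90.0°).

PF = 1.435e-07 (leading, φ = -90.0°)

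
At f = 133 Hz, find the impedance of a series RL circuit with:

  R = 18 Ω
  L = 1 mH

Step 1 — Angular frequency: ω = 2π·f = 2π·133 = 835.7 rad/s.
Step 2 — Component impedances:
  R: Z = R = 18 Ω
  L: Z = jωL = j·835.7·0.001 = 0 + j0.8357 Ω
Step 3 — Series combination: Z_total = R + L = 18 + j0.8357 Ω = 18.02∠2.7° Ω.

Z = 18 + j0.8357 Ω = 18.02∠2.7° Ω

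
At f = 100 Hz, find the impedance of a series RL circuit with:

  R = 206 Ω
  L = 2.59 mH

Step 1 — Angular frequency: ω = 2π·f = 2π·100 = 628.3 rad/s.
Step 2 — Component impedances:
  R: Z = R = 206 Ω
  L: Z = jωL = j·628.3·0.00259 = 0 + j1.627 Ω
Step 3 — Series combination: Z_total = R + L = 206 + j1.627 Ω = 206∠0.5° Ω.

Z = 206 + j1.627 Ω = 206∠0.5° Ω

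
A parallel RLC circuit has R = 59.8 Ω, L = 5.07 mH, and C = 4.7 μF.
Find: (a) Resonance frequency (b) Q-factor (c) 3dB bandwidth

Step 1 — Resonance: ω₀ = 1/√(LC) = 1/√(0.00507·4.7e-06) = 6478 rad/s.
Step 2 — f₀ = ω₀/(2π) = 1031 Hz.
Step 3 — Parallel Q: Q = R/(ω₀L) = 59.8/(6478·0.00507) = 1.821.
Step 4 — Bandwidth: Δω = ω₀/Q = 3558 rad/s; BW = Δω/(2π) = 566.3 Hz.

(a) f₀ = 1031 Hz  (b) Q = 1.821  (c) BW = 566.3 Hz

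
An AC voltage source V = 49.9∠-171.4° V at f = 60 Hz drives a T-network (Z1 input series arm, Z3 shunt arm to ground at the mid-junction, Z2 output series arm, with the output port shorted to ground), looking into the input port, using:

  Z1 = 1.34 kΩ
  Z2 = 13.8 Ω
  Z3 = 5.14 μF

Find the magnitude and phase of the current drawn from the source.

Step 1 — Angular frequency: ω = 2π·f = 2π·60 = 377 rad/s.
Step 2 — Component impedances:
  Z1: Z = R = 1340 Ω
  Z2: Z = R = 13.8 Ω
  Z3: Z = 1/(jωC) = -j/(ω·C) = 0 - j516.1 Ω
Step 3 — With the output port shorted to ground, the output series arm Z2 runs from the junction to ground; the shunt arm Z3 also runs from the junction to ground. They appear in parallel: Z3 || Z2 = 13.79 - j0.3688 Ω.
Step 4 — Series with input arm Z1: Z_in = Z1 + (Z3 || Z2) = 1354 - j0.3688 Ω = 1354∠-0.0° Ω.
Step 5 — Source phasor: V = 49.9∠-171.4° V = -49.34 - j7.462 V.
Step 6 — Ohm's law: I = V / Z_total = (-49.34 - j7.462) / (1354 - j0.3688) = -0.03644 - j0.005522 A.
Step 7 — Convert to polar: |I| = 0.03686 A, ∠I = -171.4°.

I = 0.03686∠-171.4° A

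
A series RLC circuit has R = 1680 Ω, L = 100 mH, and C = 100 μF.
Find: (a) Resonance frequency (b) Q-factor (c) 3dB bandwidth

Step 1 — Resonance: ω₀ = 1/√(LC) = 1/√(0.1·0.0001) = 316.2 rad/s.
Step 2 — f₀ = ω₀/(2π) = 50.33 Hz.
Step 3 — Series Q: Q = ω₀L/R = 316.2·0.1/1680 = 0.01882.
Step 4 — Bandwidth: Δω = ω₀/Q = 1.68e+04 rad/s; BW = Δω/(2π) = 2674 Hz.

(a) f₀ = 50.33 Hz  (b) Q = 0.01882  (c) BW = 2674 Hz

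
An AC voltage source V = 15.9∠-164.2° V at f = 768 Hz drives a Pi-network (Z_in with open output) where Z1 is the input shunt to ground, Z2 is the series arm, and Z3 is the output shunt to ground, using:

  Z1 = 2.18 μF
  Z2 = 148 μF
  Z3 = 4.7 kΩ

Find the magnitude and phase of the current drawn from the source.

Step 1 — Angular frequency: ω = 2π·f = 2π·768 = 4825 rad/s.
Step 2 — Component impedances:
  Z1: Z = 1/(jωC) = -j/(ω·C) = 0 - j95.06 Ω
  Z2: Z = 1/(jωC) = -j/(ω·C) = 0 - j1.4 Ω
  Z3: Z = R = 4700 Ω
Step 3 — With open output, the series arm Z2 and the output shunt Z3 appear in series to ground: Z2 + Z3 = 4700 - j1.4 Ω.
Step 4 — Parallel with input shunt Z1: Z_in = Z1 || (Z2 + Z3) = 1.922 - j95.02 Ω = 95.04∠-88.8° Ω.
Step 5 — Source phasor: V = 15.9∠-164.2° V = -15.3 - j4.329 V.
Step 6 — Ohm's law: I = V / Z_total = (-15.3 - j4.329) / (1.922 - j95.02) = 0.04229 - j0.1619 A.
Step 7 — Convert to polar: |I| = 0.1673 A, ∠I = -75.4°.

I = 0.1673∠-75.4° A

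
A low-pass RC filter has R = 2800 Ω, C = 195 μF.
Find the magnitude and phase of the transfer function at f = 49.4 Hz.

Step 1 — Angular frequency: ω = 2π·49.4 = 310.4 rad/s.
Step 2 — Transfer function: H(jω) = 1/(1 + jωRC).
Step 3 — Denominator: 1 + jωRC = 1 + j·310.4·2800·0.000195 = 1 + j169.5.
Step 4 — H = 3.482e-05 - j0.0059.
Step 5 — Magnitude: |H| = 0.005901 (-44.6 dB); phase: φ = -89.7°.

|H| = 0.005901 (-44.6 dB), φ = -89.7°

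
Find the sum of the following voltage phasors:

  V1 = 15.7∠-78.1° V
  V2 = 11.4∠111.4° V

Step 1 — Convert each phasor to rectangular form:
  V1 = 15.7·(cos(-78.1°) + j·sin(-78.1°)) = 3.237 - j15.36 V
  V2 = 11.4·(cos(111.4°) + j·sin(111.4°)) = -4.16 + j10.61 V
Step 2 — Sum components: V_total = -0.9222 - j4.749 V.
Step 3 — Convert to polar: |V_total| = 4.837 V, ∠V_total = -101.0°.

V_total = 4.837∠-101.0° V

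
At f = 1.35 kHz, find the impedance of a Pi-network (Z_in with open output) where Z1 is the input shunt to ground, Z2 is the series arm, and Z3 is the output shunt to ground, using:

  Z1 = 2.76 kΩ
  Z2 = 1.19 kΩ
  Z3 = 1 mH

Step 1 — Angular frequency: ω = 2π·f = 2π·1350 = 8482 rad/s.
Step 2 — Component impedances:
  Z1: Z = R = 2760 Ω
  Z2: Z = R = 1190 Ω
  Z3: Z = jωL = j·8482·0.001 = 0 + j8.482 Ω
Step 3 — With open output, the series arm Z2 and the output shunt Z3 appear in series to ground: Z2 + Z3 = 1190 + j8.482 Ω.
Step 4 — Parallel with input shunt Z1: Z_in = Z1 || (Z2 + Z3) = 831.5 + j4.141 Ω = 831.5∠0.3° Ω.

Z = 831.5 + j4.141 Ω = 831.5∠0.3° Ω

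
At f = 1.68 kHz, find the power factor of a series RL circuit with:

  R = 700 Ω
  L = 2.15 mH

Step 1 — Angular frequency: ω = 2π·f = 2π·1680 = 1.056e+04 rad/s.
Step 2 — Component impedances:
  R: Z = R = 700 Ω
  L: Z = jωL = j·1.056e+04·0.00215 = 0 + j22.69 Ω
Step 3 — Series combination: Z_total = R + L = 700 + j22.69 Ω = 700.4∠1.9° Ω.
Step 4 — Power factor: PF = cos(φ) = Re(Z)/|Z| = 700/700.37 = 0.9995.
Step 5 — Type: Im(Z) = 22.69 ⇒ lagging (phase φ = 1.9°).

PF = 0.9995 (lagging, φ = 1.9°)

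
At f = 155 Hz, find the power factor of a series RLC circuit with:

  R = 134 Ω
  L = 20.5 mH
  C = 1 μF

Step 1 — Angular frequency: ω = 2π·f = 2π·155 = 973.9 rad/s.
Step 2 — Component impedances:
  R: Z = R = 134 Ω
  L: Z = jωL = j·973.9·0.0205 = 0 + j19.96 Ω
  C: Z = 1/(jωC) = -j/(ω·C) = 0 - j1027 Ω
Step 3 — Series combination: Z_total = R + L + C = 134 - j1007 Ω = 1016∠-82.4° Ω.
Step 4 — Power factor: PF = cos(φ) = Re(Z)/|Z| = 134/1016 = 0.1319.
Step 5 — Type: Im(Z) = -1007 ⇒ leading (phase φ = -82.4°).

PF = 0.1319 (leading, φ = -82.4°)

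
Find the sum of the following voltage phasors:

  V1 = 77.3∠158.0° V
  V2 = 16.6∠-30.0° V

Step 1 — Convert each phasor to rectangular form:
  V1 = 77.3·(cos(158.0°) + j·sin(158.0°)) = -71.67 + j28.96 V
  V2 = 16.6·(cos(-30.0°) + j·sin(-30.0°)) = 14.38 - j8.3 V
Step 2 — Sum components: V_total = -57.3 + j20.66 V.
Step 3 — Convert to polar: |V_total| = 60.91 V, ∠V_total = 160.2°.

V_total = 60.91∠160.2° V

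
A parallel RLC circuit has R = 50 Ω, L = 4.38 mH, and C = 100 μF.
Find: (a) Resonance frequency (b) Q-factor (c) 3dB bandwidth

Step 1 — Resonance: ω₀ = 1/√(LC) = 1/√(0.00438·0.0001) = 1511 rad/s.
Step 2 — f₀ = ω₀/(2π) = 240.5 Hz.
Step 3 — Parallel Q: Q = R/(ω₀L) = 50/(1511·0.00438) = 7.555.
Step 4 — Bandwidth: Δω = ω₀/Q = 200 rad/s; BW = Δω/(2π) = 31.83 Hz.

(a) f₀ = 240.5 Hz  (b) Q = 7.555  (c) BW = 31.83 Hz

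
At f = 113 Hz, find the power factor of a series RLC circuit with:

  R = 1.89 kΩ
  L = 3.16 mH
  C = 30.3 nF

Step 1 — Angular frequency: ω = 2π·f = 2π·113 = 710 rad/s.
Step 2 — Component impedances:
  R: Z = R = 1890 Ω
  L: Z = jωL = j·710·0.00316 = 0 + j2.244 Ω
  C: Z = 1/(jωC) = -j/(ω·C) = 0 - j4.648e+04 Ω
Step 3 — Series combination: Z_total = R + L + C = 1890 - j4.648e+04 Ω = 4.652e+04∠-87.7° Ω.
Step 4 — Power factor: PF = cos(φ) = Re(Z)/|Z| = 1890/4.652e+04 = 0.04063.
Step 5 — Type: Im(Z) = -4.648e+04 ⇒ leading (phase φ = -87.7°).

PF = 0.04063 (leading, φ = -87.7°)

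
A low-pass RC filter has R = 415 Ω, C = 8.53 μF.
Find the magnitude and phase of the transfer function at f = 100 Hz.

Step 1 — Angular frequency: ω = 2π·100 = 628.3 rad/s.
Step 2 — Transfer function: H(jω) = 1/(1 + jωRC).
Step 3 — Denominator: 1 + jωRC = 1 + j·628.3·415·8.53e-06 = 1 + j2.224.
Step 4 — H = 0.1681 - j0.374.
Step 5 — Magnitude: |H| = 0.4101 (-7.7 dB); phase: φ = -65.8°.

|H| = 0.4101 (-7.7 dB), φ = -65.8°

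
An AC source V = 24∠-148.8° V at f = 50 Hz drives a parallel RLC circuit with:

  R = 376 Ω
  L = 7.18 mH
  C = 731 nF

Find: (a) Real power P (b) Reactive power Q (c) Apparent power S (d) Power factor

Step 1 — Angular frequency: ω = 2π·f = 2π·50 = 314.2 rad/s.
Step 2 — Component impedances:
  R: Z = R = 376 Ω
  L: Z = jωL = j·314.2·0.00718 = 0 + j2.256 Ω
  C: Z = 1/(jωC) = -j/(ω·C) = 0 - j4354 Ω
Step 3 — Parallel combination: 1/Z_total = 1/R + 1/L + 1/C; Z_total = 0.01355 + j2.257 Ω = 2.257∠89.7° Ω.
Step 4 — Source phasor: V = 24∠-148.8° V = -20.53 - j12.43 V.
Step 5 — Current: I = V / Z = -5.563 + j9.063 A = 10.63∠121.5° A.
Step 6 — Complex power: S = V·I* = 1.532 + j255.2 VA.
Step 7 — Real power: P = Re(S) = 1.532 W.
Step 8 — Reactive power: Q = Im(S) = 255.2 VAR.
Step 9 — Apparent power: |S| = 255.2 VA.
Step 10 — Power factor: PF = P/|S| = 0.006002 (lagging).

(a) P = 1.532 W  (b) Q = 255.2 VAR  (c) S = 255.2 VA  (d) PF = 0.006002 (lagging)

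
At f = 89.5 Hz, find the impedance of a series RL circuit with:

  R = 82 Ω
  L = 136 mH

Step 1 — Angular frequency: ω = 2π·f = 2π·89.5 = 562.3 rad/s.
Step 2 — Component impedances:
  R: Z = R = 82 Ω
  L: Z = jωL = j·562.3·0.136 = 0 + j76.48 Ω
Step 3 — Series combination: Z_total = R + L = 82 + j76.48 Ω = 112.1∠43.0° Ω.

Z = 82 + j76.48 Ω = 112.1∠43.0° Ω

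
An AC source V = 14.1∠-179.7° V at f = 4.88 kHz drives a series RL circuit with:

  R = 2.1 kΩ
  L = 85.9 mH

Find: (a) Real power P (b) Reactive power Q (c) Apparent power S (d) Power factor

Step 1 — Angular frequency: ω = 2π·f = 2π·4880 = 3.066e+04 rad/s.
Step 2 — Component impedances:
  R: Z = R = 2100 Ω
  L: Z = jωL = j·3.066e+04·0.0859 = 0 + j2634 Ω
Step 3 — Series combination: Z_total = R + L = 2100 + j2634 Ω = 3369∠51.4° Ω.
Step 4 — Source phasor: V = 14.1∠-179.7° V = -14.1 - j0.07383 V.
Step 5 — Current: I = V / Z = -0.002627 + j0.003259 A = 0.004186∠128.9° A.
Step 6 — Complex power: S = V·I* = 0.03679 + j0.04615 VA.
Step 7 — Real power: P = Re(S) = 0.03679 W.
Step 8 — Reactive power: Q = Im(S) = 0.04615 VAR.
Step 9 — Apparent power: |S| = 0.05902 VA.
Step 10 — Power factor: PF = P/|S| = 0.6234 (lagging).

(a) P = 0.03679 W  (b) Q = 0.04615 VAR  (c) S = 0.05902 VA  (d) PF = 0.6234 (lagging)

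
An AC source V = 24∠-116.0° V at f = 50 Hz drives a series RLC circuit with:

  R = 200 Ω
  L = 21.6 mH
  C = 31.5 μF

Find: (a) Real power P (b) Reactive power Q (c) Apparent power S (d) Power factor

Step 1 — Angular frequency: ω = 2π·f = 2π·50 = 314.2 rad/s.
Step 2 — Component impedances:
  R: Z = R = 200 Ω
  L: Z = jωL = j·314.2·0.0216 = 0 + j6.786 Ω
  C: Z = 1/(jωC) = -j/(ω·C) = 0 - j101.1 Ω
Step 3 — Series combination: Z_total = R + L + C = 200 - j94.26 Ω = 221.1∠-25.2° Ω.
Step 4 — Source phasor: V = 24∠-116.0° V = -10.52 - j21.57 V.
Step 5 — Current: I = V / Z = -0.001448 - j0.1085 A = 0.1085∠-90.8° A.
Step 6 — Complex power: S = V·I* = 2.357 - j1.111 VA.
Step 7 — Real power: P = Re(S) = 2.357 W.
Step 8 — Reactive power: Q = Im(S) = -1.111 VAR.
Step 9 — Apparent power: |S| = 2.605 VA.
Step 10 — Power factor: PF = P/|S| = 0.9046 (leading).

(a) P = 2.357 W  (b) Q = -1.111 VAR  (c) S = 2.605 VA  (d) PF = 0.9046 (leading)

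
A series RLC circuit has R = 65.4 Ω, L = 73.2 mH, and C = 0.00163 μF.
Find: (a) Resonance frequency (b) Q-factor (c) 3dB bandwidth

Step 1 — Resonance: ω₀ = 1/√(LC) = 1/√(0.0732·1.63e-09) = 9.155e+04 rad/s.
Step 2 — f₀ = ω₀/(2π) = 1.457e+04 Hz.
Step 3 — Series Q: Q = ω₀L/R = 9.155e+04·0.0732/65.4 = 102.5.
Step 4 — Bandwidth: Δω = ω₀/Q = 893.4 rad/s; BW = Δω/(2π) = 142.2 Hz.

(a) f₀ = 1.457e+04 Hz  (b) Q = 102.5  (c) BW = 142.2 Hz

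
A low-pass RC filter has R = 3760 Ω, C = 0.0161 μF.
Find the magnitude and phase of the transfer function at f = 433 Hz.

Step 1 — Angular frequency: ω = 2π·433 = 2721 rad/s.
Step 2 — Transfer function: H(jω) = 1/(1 + jωRC).
Step 3 — Denominator: 1 + jωRC = 1 + j·2721·3760·1.61e-08 = 1 + j0.1647.
Step 4 — H = 0.9736 - j0.1603.
Step 5 — Magnitude: |H| = 0.9867 (-0.1 dB); phase: φ = -9.4°.

|H| = 0.9867 (-0.1 dB), φ = -9.4°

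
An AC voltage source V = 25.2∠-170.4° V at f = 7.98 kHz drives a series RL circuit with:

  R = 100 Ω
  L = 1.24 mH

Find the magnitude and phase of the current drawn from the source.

Step 1 — Angular frequency: ω = 2π·f = 2π·7980 = 5.014e+04 rad/s.
Step 2 — Component impedances:
  R: Z = R = 100 Ω
  L: Z = jωL = j·5.014e+04·0.00124 = 0 + j62.17 Ω
Step 3 — Series combination: Z_total = R + L = 100 + j62.17 Ω = 117.8∠31.9° Ω.
Step 4 — Source phasor: V = 25.2∠-170.4° V = -24.85 - j4.203 V.
Step 5 — Ohm's law: I = V / Z_total = (-24.85 - j4.203) / (100 + j62.17) = -0.198 + j0.08111 A.
Step 6 — Convert to polar: |I| = 0.214 A, ∠I = 157.7°.

I = 0.214∠157.7° A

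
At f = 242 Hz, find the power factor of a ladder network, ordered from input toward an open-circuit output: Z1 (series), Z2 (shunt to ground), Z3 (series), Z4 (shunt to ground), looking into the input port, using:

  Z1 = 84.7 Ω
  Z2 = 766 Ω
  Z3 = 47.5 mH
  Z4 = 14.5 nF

Step 1 — Angular frequency: ω = 2π·f = 2π·242 = 1521 rad/s.
Step 2 — Component impedances:
  Z1: Z = R = 84.7 Ω
  Z2: Z = R = 766 Ω
  Z3: Z = jωL = j·1521·0.0475 = 0 + j72.23 Ω
  Z4: Z = 1/(jωC) = -j/(ω·C) = 0 - j4.536e+04 Ω
Step 3 — Ladder network (open output): work backward from the far end, alternating series and parallel combinations. Z_in = 850.5 - j12.95 Ω = 850.6∠-0.9° Ω.
Step 4 — Power factor: PF = cos(φ) = Re(Z)/|Z| = 850.5/850.6 = 0.9999.
Step 5 — Type: Im(Z) = -12.95 ⇒ leading (phase φ = -0.9°).

PF = 0.9999 (leading, φ = -0.9°)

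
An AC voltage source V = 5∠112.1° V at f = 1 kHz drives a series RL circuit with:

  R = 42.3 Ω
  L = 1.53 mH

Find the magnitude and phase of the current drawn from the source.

Step 1 — Angular frequency: ω = 2π·f = 2π·1000 = 6283 rad/s.
Step 2 — Component impedances:
  R: Z = R = 42.3 Ω
  L: Z = jωL = j·6283·0.00153 = 0 + j9.613 Ω
Step 3 — Series combination: Z_total = R + L = 42.3 + j9.613 Ω = 43.38∠12.8° Ω.
Step 4 — Source phasor: V = 5∠112.1° V = -1.881 + j4.633 V.
Step 5 — Ohm's law: I = V / Z_total = (-1.881 + j4.633) / (42.3 + j9.613) = -0.01862 + j0.1138 A.
Step 6 — Convert to polar: |I| = 0.1153 A, ∠I = 99.3°.

I = 0.1153∠99.3° A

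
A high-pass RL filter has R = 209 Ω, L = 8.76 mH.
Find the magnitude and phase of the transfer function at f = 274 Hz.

Step 1 — Angular frequency: ω = 2π·274 = 1722 rad/s.
Step 2 — Transfer function: H(jω) = jωL/(R + jωL).
Step 3 — Numerator jωL = j·15.08; denominator R + jωL = 209 + j15.08.
Step 4 — H = 0.00518 + j0.07178.
Step 5 — Magnitude: |H| = 0.07197 (-22.9 dB); phase: φ = 85.9°.

|H| = 0.07197 (-22.9 dB), φ = 85.9°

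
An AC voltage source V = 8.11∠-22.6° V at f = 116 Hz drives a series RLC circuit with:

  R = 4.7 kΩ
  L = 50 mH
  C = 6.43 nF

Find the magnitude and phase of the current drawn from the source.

Step 1 — Angular frequency: ω = 2π·f = 2π·116 = 728.8 rad/s.
Step 2 — Component impedances:
  R: Z = R = 4700 Ω
  L: Z = jωL = j·728.8·0.05 = 0 + j36.44 Ω
  C: Z = 1/(jωC) = -j/(ω·C) = 0 - j2.134e+05 Ω
Step 3 — Series combination: Z_total = R + L + C = 4700 - j2.133e+05 Ω = 2.134e+05∠-88.7° Ω.
Step 4 — Source phasor: V = 8.11∠-22.6° V = 7.487 - j3.117 V.
Step 5 — Ohm's law: I = V / Z_total = (7.487 - j3.117) / (4700 - j2.133e+05) = 1.537e-05 + j3.476e-05 A.
Step 6 — Convert to polar: |I| = 3.8e-05 A, ∠I = 66.1°.

I = 3.8e-05∠66.1° A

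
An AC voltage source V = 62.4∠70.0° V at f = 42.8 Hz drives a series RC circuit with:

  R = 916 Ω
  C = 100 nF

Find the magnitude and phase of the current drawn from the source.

Step 1 — Angular frequency: ω = 2π·f = 2π·42.8 = 268.9 rad/s.
Step 2 — Component impedances:
  R: Z = R = 916 Ω
  C: Z = 1/(jωC) = -j/(ω·C) = 0 - j3.719e+04 Ω
Step 3 — Series combination: Z_total = R + C = 916 - j3.719e+04 Ω = 3.72e+04∠-88.6° Ω.
Step 4 — Source phasor: V = 62.4∠70.0° V = 21.34 + j58.64 V.
Step 5 — Ohm's law: I = V / Z_total = (21.34 + j58.64) / (916 - j3.719e+04) = -0.001562 + j0.0006124 A.
Step 6 — Convert to polar: |I| = 0.001678 A, ∠I = 158.6°.

I = 0.001678∠158.6° A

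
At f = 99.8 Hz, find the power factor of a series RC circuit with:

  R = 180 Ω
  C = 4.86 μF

Step 1 — Angular frequency: ω = 2π·f = 2π·99.8 = 627.1 rad/s.
Step 2 — Component impedances:
  R: Z = R = 180 Ω
  C: Z = 1/(jωC) = -j/(ω·C) = 0 - j328.1 Ω
Step 3 — Series combination: Z_total = R + C = 180 - j328.1 Ω = 374.3∠-61.3° Ω.
Step 4 — Power factor: PF = cos(φ) = Re(Z)/|Z| = 180/374.3 = 0.4809.
Step 5 — Type: Im(Z) = -328.1 ⇒ leading (phase φ = -61.3°).

PF = 0.4809 (leading, φ = -61.3°)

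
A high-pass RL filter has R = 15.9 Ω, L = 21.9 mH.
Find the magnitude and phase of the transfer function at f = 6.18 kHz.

Step 1 — Angular frequency: ω = 2π·6180 = 3.883e+04 rad/s.
Step 2 — Transfer function: H(jω) = jωL/(R + jωL).
Step 3 — Numerator jωL = j·850.4; denominator R + jωL = 15.9 + j850.4.
Step 4 — H = 0.9997 + j0.01869.
Step 5 — Magnitude: |H| = 0.9998 (-0.0 dB); phase: φ = 1.1°.

|H| = 0.9998 (-0.0 dB), φ = 1.1°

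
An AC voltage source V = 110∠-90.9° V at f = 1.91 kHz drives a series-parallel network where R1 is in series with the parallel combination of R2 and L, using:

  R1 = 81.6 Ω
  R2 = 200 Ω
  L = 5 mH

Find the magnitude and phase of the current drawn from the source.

Step 1 — Angular frequency: ω = 2π·f = 2π·1910 = 1.2e+04 rad/s.
Step 2 — Component impedances:
  R1: Z = R = 81.6 Ω
  R2: Z = R = 200 Ω
  L: Z = jωL = j·1.2e+04·0.005 = 0 + j60 Ω
Step 3 — Parallel branch: R2 || L = 1/(1/R2 + 1/L) = 16.52 + j55.05 Ω.
Step 4 — Series with R1: Z_total = R1 + (R2 || L) = 98.12 + j55.05 Ω = 112.5∠29.3° Ω.
Step 5 — Source phasor: V = 110∠-90.9° V = -1.728 - j110 V.
Step 6 — Ohm's law: I = V / Z_total = (-1.728 - j110) / (98.12 + j55.05) = -0.4918 - j0.8451 A.
Step 7 — Convert to polar: |I| = 0.9777 A, ∠I = -120.2°.

I = 0.9777∠-120.2° A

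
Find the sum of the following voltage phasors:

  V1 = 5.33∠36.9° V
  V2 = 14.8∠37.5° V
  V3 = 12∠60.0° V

Step 1 — Convert each phasor to rectangular form:
  V1 = 5.33·(cos(36.9°) + j·sin(36.9°)) = 4.262 + j3.2 V
  V2 = 14.8·(cos(37.5°) + j·sin(37.5°)) = 11.74 + j9.01 V
  V3 = 12·(cos(60.0°) + j·sin(60.0°)) = 6 + j10.39 V
Step 2 — Sum components: V_total = 22 + j22.6 V.
Step 3 — Convert to polar: |V_total| = 31.54 V, ∠V_total = 45.8°.

V_total = 31.54∠45.8° V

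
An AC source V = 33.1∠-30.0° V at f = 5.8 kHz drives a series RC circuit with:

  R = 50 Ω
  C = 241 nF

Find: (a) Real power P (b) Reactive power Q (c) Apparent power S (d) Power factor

Step 1 — Angular frequency: ω = 2π·f = 2π·5800 = 3.644e+04 rad/s.
Step 2 — Component impedances:
  R: Z = R = 50 Ω
  C: Z = 1/(jωC) = -j/(ω·C) = 0 - j113.9 Ω
Step 3 — Series combination: Z_total = R + C = 50 - j113.9 Ω = 124.4∠-66.3° Ω.
Step 4 — Source phasor: V = 33.1∠-30.0° V = 28.67 - j16.55 V.
Step 5 — Current: I = V / Z = 0.2145 + j0.1575 A = 0.2662∠36.3° A.
Step 6 — Complex power: S = V·I* = 3.542 - j8.067 VA.
Step 7 — Real power: P = Re(S) = 3.542 W.
Step 8 — Reactive power: Q = Im(S) = -8.067 VAR.
Step 9 — Apparent power: |S| = 8.81 VA.
Step 10 — Power factor: PF = P/|S| = 0.4021 (leading).

(a) P = 3.542 W  (b) Q = -8.067 VAR  (c) S = 8.81 VA  (d) PF = 0.4021 (leading)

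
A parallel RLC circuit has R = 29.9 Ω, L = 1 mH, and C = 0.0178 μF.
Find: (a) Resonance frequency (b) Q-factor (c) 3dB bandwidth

Step 1 — Resonance: ω₀ = 1/√(LC) = 1/√(0.001·1.78e-08) = 2.37e+05 rad/s.
Step 2 — f₀ = ω₀/(2π) = 3.772e+04 Hz.
Step 3 — Parallel Q: Q = R/(ω₀L) = 29.9/(2.37e+05·0.001) = 0.1261.
Step 4 — Bandwidth: Δω = ω₀/Q = 1.879e+06 rad/s; BW = Δω/(2π) = 2.99e+05 Hz.

(a) f₀ = 3.772e+04 Hz  (b) Q = 0.1261  (c) BW = 2.99e+05 Hz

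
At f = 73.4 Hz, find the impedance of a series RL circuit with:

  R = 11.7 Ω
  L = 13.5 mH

Step 1 — Angular frequency: ω = 2π·f = 2π·73.4 = 461.2 rad/s.
Step 2 — Component impedances:
  R: Z = R = 11.7 Ω
  L: Z = jωL = j·461.2·0.0135 = 0 + j6.226 Ω
Step 3 — Series combination: Z_total = R + L = 11.7 + j6.226 Ω = 13.25∠28.0° Ω.

Z = 11.7 + j6.226 Ω = 13.25∠28.0° Ω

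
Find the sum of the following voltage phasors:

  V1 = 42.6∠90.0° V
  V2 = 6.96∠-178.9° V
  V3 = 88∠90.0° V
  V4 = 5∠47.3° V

Step 1 — Convert each phasor to rectangular form:
  V1 = 42.6·(cos(90.0°) + j·sin(90.0°)) = 0 + j42.6 V
  V2 = 6.96·(cos(-178.9°) + j·sin(-178.9°)) = -6.959 - j0.1336 V
  V3 = 88·(cos(90.0°) + j·sin(90.0°)) = 0 + j88 V
  V4 = 5·(cos(47.3°) + j·sin(47.3°)) = 3.391 + j3.675 V
Step 2 — Sum components: V_total = -3.568 + j134.1 V.
Step 3 — Convert to polar: |V_total| = 134.2 V, ∠V_total = 91.5°.

V_total = 134.2∠91.5° V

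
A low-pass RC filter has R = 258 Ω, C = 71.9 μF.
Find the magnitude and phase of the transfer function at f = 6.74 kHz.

Step 1 — Angular frequency: ω = 2π·6740 = 4.235e+04 rad/s.
Step 2 — Transfer function: H(jω) = 1/(1 + jωRC).
Step 3 — Denominator: 1 + jωRC = 1 + j·4.235e+04·258·7.19e-05 = 1 + j785.6.
Step 4 — H = 1.62e-06 - j0.001273.
Step 5 — Magnitude: |H| = 0.001273 (-57.9 dB); phase: φ = -89.9°.

|H| = 0.001273 (-57.9 dB), φ = -89.9°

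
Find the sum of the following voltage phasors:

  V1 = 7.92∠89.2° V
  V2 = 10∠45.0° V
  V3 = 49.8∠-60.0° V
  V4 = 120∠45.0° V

Step 1 — Convert each phasor to rectangular form:
  V1 = 7.92·(cos(89.2°) + j·sin(89.2°)) = 0.1106 + j7.919 V
  V2 = 10·(cos(45.0°) + j·sin(45.0°)) = 7.071 + j7.071 V
  V3 = 49.8·(cos(-60.0°) + j·sin(-60.0°)) = 24.9 - j43.13 V
  V4 = 120·(cos(45.0°) + j·sin(45.0°)) = 84.85 + j84.85 V
Step 2 — Sum components: V_total = 116.9 + j56.72 V.
Step 3 — Convert to polar: |V_total| = 130 V, ∠V_total = 25.9°.

V_total = 130∠25.9° V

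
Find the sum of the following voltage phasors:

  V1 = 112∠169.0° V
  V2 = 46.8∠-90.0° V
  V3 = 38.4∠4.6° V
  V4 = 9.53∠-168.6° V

Step 1 — Convert each phasor to rectangular form:
  V1 = 112·(cos(169.0°) + j·sin(169.0°)) = -109.9 + j21.37 V
  V2 = 46.8·(cos(-90.0°) + j·sin(-90.0°)) = 0 - j46.8 V
  V3 = 38.4·(cos(4.6°) + j·sin(4.6°)) = 38.28 + j3.08 V
  V4 = 9.53·(cos(-168.6°) + j·sin(-168.6°)) = -9.342 - j1.884 V
Step 2 — Sum components: V_total = -81.01 - j24.23 V.
Step 3 — Convert to polar: |V_total| = 84.55 V, ∠V_total = -163.3°.

V_total = 84.55∠-163.3° V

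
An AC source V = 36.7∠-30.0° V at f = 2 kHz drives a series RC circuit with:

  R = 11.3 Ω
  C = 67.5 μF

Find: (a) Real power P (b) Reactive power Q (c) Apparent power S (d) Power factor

Step 1 — Angular frequency: ω = 2π·f = 2π·2000 = 1.257e+04 rad/s.
Step 2 — Component impedances:
  R: Z = R = 11.3 Ω
  C: Z = 1/(jωC) = -j/(ω·C) = 0 - j1.179 Ω
Step 3 — Series combination: Z_total = R + C = 11.3 - j1.179 Ω = 11.36∠-6.0° Ω.
Step 4 — Source phasor: V = 36.7∠-30.0° V = 31.78 - j18.35 V.
Step 5 — Current: I = V / Z = 2.95 - j1.316 A = 3.23∠-24.0° A.
Step 6 — Complex power: S = V·I* = 117.9 - j12.3 VA.
Step 7 — Real power: P = Re(S) = 117.9 W.
Step 8 — Reactive power: Q = Im(S) = -12.3 VAR.
Step 9 — Apparent power: |S| = 118.6 VA.
Step 10 — Power factor: PF = P/|S| = 0.9946 (leading).

(a) P = 117.9 W  (b) Q = -12.3 VAR  (c) S = 118.6 VA  (d) PF = 0.9946 (leading)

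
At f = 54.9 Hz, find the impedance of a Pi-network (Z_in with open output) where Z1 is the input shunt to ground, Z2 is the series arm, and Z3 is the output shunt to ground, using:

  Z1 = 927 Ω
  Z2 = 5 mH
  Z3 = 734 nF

Step 1 — Angular frequency: ω = 2π·f = 2π·54.9 = 344.9 rad/s.
Step 2 — Component impedances:
  Z1: Z = R = 927 Ω
  Z2: Z = jωL = j·344.9·0.005 = 0 + j1.725 Ω
  Z3: Z = 1/(jωC) = -j/(ω·C) = 0 - j3950 Ω
Step 3 — With open output, the series arm Z2 and the output shunt Z3 appear in series to ground: Z2 + Z3 = 0 - j3948 Ω.
Step 4 — Parallel with input shunt Z1: Z_in = Z1 || (Z2 + Z3) = 878.6 - j206.3 Ω = 902.5∠-13.2° Ω.

Z = 878.6 - j206.3 Ω = 902.5∠-13.2° Ω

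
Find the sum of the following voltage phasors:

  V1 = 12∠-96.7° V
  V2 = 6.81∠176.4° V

Step 1 — Convert each phasor to rectangular form:
  V1 = 12·(cos(-96.7°) + j·sin(-96.7°)) = -1.4 - j11.92 V
  V2 = 6.81·(cos(176.4°) + j·sin(176.4°)) = -6.797 + j0.4276 V
Step 2 — Sum components: V_total = -8.197 - j11.49 V.
Step 3 — Convert to polar: |V_total| = 14.11 V, ∠V_total = -125.5°.

V_total = 14.11∠-125.5° V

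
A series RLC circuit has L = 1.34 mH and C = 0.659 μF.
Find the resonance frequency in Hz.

Step 1 — Resonance condition Im(Z)=0 gives ω₀ = 1/√(LC).
Step 2 — ω₀ = 1/√(0.00134·6.59e-07) = 3.365e+04 rad/s.
Step 3 — f₀ = ω₀/(2π) = 5356 Hz.

f₀ = 5356 Hz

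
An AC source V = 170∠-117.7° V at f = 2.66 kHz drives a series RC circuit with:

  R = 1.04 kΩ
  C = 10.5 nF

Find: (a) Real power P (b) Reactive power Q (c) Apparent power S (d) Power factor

Step 1 — Angular frequency: ω = 2π·f = 2π·2660 = 1.671e+04 rad/s.
Step 2 — Component impedances:
  R: Z = R = 1040 Ω
  C: Z = 1/(jωC) = -j/(ω·C) = 0 - j5698 Ω
Step 3 — Series combination: Z_total = R + C = 1040 - j5698 Ω = 5792∠-79.7° Ω.
Step 4 — Source phasor: V = 170∠-117.7° V = -79.02 - j150.5 V.
Step 5 — Current: I = V / Z = 0.02311 - j0.01809 A = 0.02935∠-38.0° A.
Step 6 — Complex power: S = V·I* = 0.8958 - j4.908 VA.
Step 7 — Real power: P = Re(S) = 0.8958 W.
Step 8 — Reactive power: Q = Im(S) = -4.908 VAR.
Step 9 — Apparent power: |S| = 4.989 VA.
Step 10 — Power factor: PF = P/|S| = 0.1795 (leading).

(a) P = 0.8958 W  (b) Q = -4.908 VAR  (c) S = 4.989 VA  (d) PF = 0.1795 (leading)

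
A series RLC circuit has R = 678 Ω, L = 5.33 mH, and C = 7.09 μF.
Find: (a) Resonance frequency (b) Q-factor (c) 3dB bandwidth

Step 1 — Resonance condition Im(Z)=0 gives ω₀ = 1/√(LC).
Step 2 — ω₀ = 1/√(0.00533·7.09e-06) = 5144 rad/s.
Step 3 — f₀ = ω₀/(2π) = 818.7 Hz.
Step 4 — Series Q: Q = ω₀L/R = 5144·0.00533/678 = 0.04044.
Step 5 — 3dB bandwidth: Δω = ω₀/Q = 1.272e+05 rad/s; BW = Δω/(2π) = 2.025e+04 Hz.

(a) f₀ = 818.7 Hz  (b) Q = 0.04044  (c) BW = 2.025e+04 Hz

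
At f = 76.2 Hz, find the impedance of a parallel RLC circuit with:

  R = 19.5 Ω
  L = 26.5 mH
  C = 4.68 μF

Step 1 — Angular frequency: ω = 2π·f = 2π·76.2 = 478.8 rad/s.
Step 2 — Component impedances:
  R: Z = R = 19.5 Ω
  L: Z = jωL = j·478.8·0.0265 = 0 + j12.69 Ω
  C: Z = 1/(jωC) = -j/(ω·C) = 0 - j446.3 Ω
Step 3 — Parallel combination: 1/Z_total = 1/R + 1/L + 1/C; Z_total = 6.038 + j9.016 Ω = 10.85∠56.2° Ω.

Z = 6.038 + j9.016 Ω = 10.85∠56.2° Ω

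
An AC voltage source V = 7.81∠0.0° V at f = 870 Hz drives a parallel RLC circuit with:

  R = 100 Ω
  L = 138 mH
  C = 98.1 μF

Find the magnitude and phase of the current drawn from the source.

Step 1 — Angular frequency: ω = 2π·f = 2π·870 = 5466 rad/s.
Step 2 — Component impedances:
  R: Z = R = 100 Ω
  L: Z = jωL = j·5466·0.138 = 0 + j754.4 Ω
  C: Z = 1/(jωC) = -j/(ω·C) = 0 - j1.865 Ω
Step 3 — Parallel combination: 1/Z_total = 1/R + 1/L + 1/C; Z_total = 0.03494 - j1.869 Ω = 1.869∠-88.9° Ω.
Step 4 — Source phasor: V = 7.81∠0.0° V = 7.81 V.
Step 5 — Ohm's law: I = V / Z_total = (7.81) / (0.03494 - j1.869) = 0.0781 + j4.178 A.
Step 6 — Convert to polar: |I| = 4.178 A, ∠I = 88.9°.

I = 4.178∠88.9° A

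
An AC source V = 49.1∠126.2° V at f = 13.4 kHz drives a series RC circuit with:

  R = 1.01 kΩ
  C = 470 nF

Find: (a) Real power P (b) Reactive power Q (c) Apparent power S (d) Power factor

Step 1 — Angular frequency: ω = 2π·f = 2π·1.34e+04 = 8.419e+04 rad/s.
Step 2 — Component impedances:
  R: Z = R = 1010 Ω
  C: Z = 1/(jωC) = -j/(ω·C) = 0 - j25.27 Ω
Step 3 — Series combination: Z_total = R + C = 1010 - j25.27 Ω = 1010∠-1.4° Ω.
Step 4 — Source phasor: V = 49.1∠126.2° V = -29 + j39.62 V.
Step 5 — Current: I = V / Z = -0.02967 + j0.03849 A = 0.0486∠127.6° A.
Step 6 — Complex power: S = V·I* = 2.385 - j0.05969 VA.
Step 7 — Real power: P = Re(S) = 2.385 W.
Step 8 — Reactive power: Q = Im(S) = -0.05969 VAR.
Step 9 — Apparent power: |S| = 2.386 VA.
Step 10 — Power factor: PF = P/|S| = 0.9997 (leading).

(a) P = 2.385 W  (b) Q = -0.05969 VAR  (c) S = 2.386 VA  (d) PF = 0.9997 (leading)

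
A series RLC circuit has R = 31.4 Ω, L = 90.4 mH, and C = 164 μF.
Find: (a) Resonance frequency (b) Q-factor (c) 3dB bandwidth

Step 1 — Resonance: ω₀ = 1/√(LC) = 1/√(0.0904·0.000164) = 259.7 rad/s.
Step 2 — f₀ = ω₀/(2π) = 41.33 Hz.
Step 3 — Series Q: Q = ω₀L/R = 259.7·0.0904/31.4 = 0.7477.
Step 4 — Bandwidth: Δω = ω₀/Q = 347.3 rad/s; BW = Δω/(2π) = 55.28 Hz.

(a) f₀ = 41.33 Hz  (b) Q = 0.7477  (c) BW = 55.28 Hz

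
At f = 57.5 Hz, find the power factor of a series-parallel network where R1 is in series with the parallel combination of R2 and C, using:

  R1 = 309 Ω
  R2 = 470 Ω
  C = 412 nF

Step 1 — Angular frequency: ω = 2π·f = 2π·57.5 = 361.3 rad/s.
Step 2 — Component impedances:
  R1: Z = R = 309 Ω
  R2: Z = R = 470 Ω
  C: Z = 1/(jωC) = -j/(ω·C) = 0 - j6718 Ω
Step 3 — Parallel branch: R2 || C = 1/(1/R2 + 1/C) = 467.7 - j32.72 Ω.
Step 4 — Series with R1: Z_total = R1 + (R2 || C) = 776.7 - j32.72 Ω = 777.4∠-2.4° Ω.
Step 5 — Power factor: PF = cos(φ) = Re(Z)/|Z| = 776.7/777.4 = 0.9991.
Step 6 — Type: Im(Z) = -32.72 ⇒ leading (phase φ = -2.4°).

PF = 0.9991 (leading, φ = -2.4°)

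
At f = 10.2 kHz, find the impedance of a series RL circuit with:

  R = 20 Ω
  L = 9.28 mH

Step 1 — Angular frequency: ω = 2π·f = 2π·1.02e+04 = 6.409e+04 rad/s.
Step 2 — Component impedances:
  R: Z = R = 20 Ω
  L: Z = jωL = j·6.409e+04·0.00928 = 0 + j594.7 Ω
Step 3 — Series combination: Z_total = R + L = 20 + j594.7 Ω = 595.1∠88.1° Ω.

Z = 20 + j594.7 Ω = 595.1∠88.1° Ω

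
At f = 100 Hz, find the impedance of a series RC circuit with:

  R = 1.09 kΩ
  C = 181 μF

Step 1 — Angular frequency: ω = 2π·f = 2π·100 = 628.3 rad/s.
Step 2 — Component impedances:
  R: Z = R = 1090 Ω
  C: Z = 1/(jωC) = -j/(ω·C) = 0 - j8.793 Ω
Step 3 — Series combination: Z_total = R + C = 1090 - j8.793 Ω = 1090∠-0.5° Ω.

Z = 1090 - j8.793 Ω = 1090∠-0.5° Ω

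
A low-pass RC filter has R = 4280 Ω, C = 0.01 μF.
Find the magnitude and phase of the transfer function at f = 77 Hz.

Step 1 — Angular frequency: ω = 2π·77 = 483.8 rad/s.
Step 2 — Transfer function: H(jω) = 1/(1 + jωRC).
Step 3 — Denominator: 1 + jωRC = 1 + j·483.8·4280·1e-08 = 1 + j0.02071.
Step 4 — H = 0.9996 - j0.0207.
Step 5 — Magnitude: |H| = 0.9998 (-0.0 dB); phase: φ = -1.2°.

|H| = 0.9998 (-0.0 dB), φ = -1.2°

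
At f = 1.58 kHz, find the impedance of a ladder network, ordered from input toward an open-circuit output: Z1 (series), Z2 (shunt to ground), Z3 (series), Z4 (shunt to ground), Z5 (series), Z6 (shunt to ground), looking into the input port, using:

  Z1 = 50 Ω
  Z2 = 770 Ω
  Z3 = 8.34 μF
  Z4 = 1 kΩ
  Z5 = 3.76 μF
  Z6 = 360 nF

Step 1 — Angular frequency: ω = 2π·f = 2π·1580 = 9927 rad/s.
Step 2 — Component impedances:
  Z1: Z = R = 50 Ω
  Z2: Z = R = 770 Ω
  Z3: Z = 1/(jωC) = -j/(ω·C) = 0 - j12.08 Ω
  Z4: Z = R = 1000 Ω
  Z5: Z = 1/(jωC) = -j/(ω·C) = 0 - j26.79 Ω
  Z6: Z = 1/(jωC) = -j/(ω·C) = 0 - j279.8 Ω
Step 3 — Ladder network (open output): work backward from the far end, alternating series and parallel combinations. Z_in = 199.7 - j211.9 Ω = 291.1∠-46.7° Ω.

Z = 199.7 - j211.9 Ω = 291.1∠-46.7° Ω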